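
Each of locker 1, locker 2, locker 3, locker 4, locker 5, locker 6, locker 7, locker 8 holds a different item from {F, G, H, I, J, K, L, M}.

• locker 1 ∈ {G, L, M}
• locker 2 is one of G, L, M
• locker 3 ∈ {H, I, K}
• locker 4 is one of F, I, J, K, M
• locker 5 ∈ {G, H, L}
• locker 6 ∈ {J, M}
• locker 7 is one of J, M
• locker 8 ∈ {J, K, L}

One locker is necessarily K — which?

locker 8

The 8 variables draw from only 8 values {F, G, H, I, J, K, L, M}, so each is used; only locker 4 can be F, hence locker 4 = F.
The 7 still-open variables draw from only 7 values {G, H, I, J, K, L, M}, so each is used; only locker 3 can be I, hence locker 3 = I.
Among the 6 still-open variables, H fits only locker 5 (and all 6 values in {G, H, J, K, L, M} must be used), so locker 5 = H.
The 5 still-open variables together cover exactly {G, J, K, L, M} — 5 values for 5 variables — and K appears only in locker 8's list, so locker 8 = K.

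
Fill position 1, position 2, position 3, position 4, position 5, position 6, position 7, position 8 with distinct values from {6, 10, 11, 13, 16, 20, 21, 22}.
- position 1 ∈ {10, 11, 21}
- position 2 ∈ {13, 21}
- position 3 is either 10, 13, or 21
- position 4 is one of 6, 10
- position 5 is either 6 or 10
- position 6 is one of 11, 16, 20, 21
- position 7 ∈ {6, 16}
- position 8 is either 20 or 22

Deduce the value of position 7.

The 8 variables together cover exactly {6, 10, 11, 13, 16, 20, 21, 22} — 8 values for 8 variables — and 22 appears only in position 8's list, so position 8 = 22.
Among the 7 still-open variables, 20 fits only position 6 (and all 7 values in {6, 10, 11, 13, 16, 20, 21} must be used), so position 6 = 20.
The 6 still-open variables draw from only 6 values {6, 10, 11, 13, 16, 21}, so each is used; only position 1 can be 11, hence position 1 = 11.
The 5 still-open variables draw from only 5 values {6, 10, 13, 16, 21}, so each is used; only position 7 can be 16, hence position 7 = 16.

16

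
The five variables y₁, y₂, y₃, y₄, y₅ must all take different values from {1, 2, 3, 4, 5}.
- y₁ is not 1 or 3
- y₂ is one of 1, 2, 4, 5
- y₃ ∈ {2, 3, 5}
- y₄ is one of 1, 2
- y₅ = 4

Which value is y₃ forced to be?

y₅'s domain is down to {4}, so y₅ = 4. So y₁, y₂ can't be 4.
The 4 still-open variables draw from only 4 values {1, 2, 3, 5}, so each is used; only y₃ can be 3, hence y₃ = 3.

3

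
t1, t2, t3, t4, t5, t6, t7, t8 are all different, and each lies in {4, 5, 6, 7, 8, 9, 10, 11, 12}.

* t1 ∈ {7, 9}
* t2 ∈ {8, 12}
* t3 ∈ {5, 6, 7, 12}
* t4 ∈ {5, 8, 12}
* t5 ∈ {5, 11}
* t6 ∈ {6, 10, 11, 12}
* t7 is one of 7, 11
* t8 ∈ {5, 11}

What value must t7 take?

7

Among the 8 variables, 9 fits only t1 (and all 8 values in {5, 6, 7, 8, 9, 10, 11, 12} must be used), so t1 = 9.
Among the 7 still-open variables, 10 fits only t6 (and all 7 values in {5, 6, 7, 8, 10, 11, 12} must be used), so t6 = 10.
The 6 still-open variables draw from only 6 values {5, 6, 7, 8, 11, 12}, so each is used; only t3 can be 6, hence t3 = 6.
Among the 5 still-open variables, 7 fits only t7 (and all 5 values in {5, 7, 8, 11, 12} must be used), so t7 = 7.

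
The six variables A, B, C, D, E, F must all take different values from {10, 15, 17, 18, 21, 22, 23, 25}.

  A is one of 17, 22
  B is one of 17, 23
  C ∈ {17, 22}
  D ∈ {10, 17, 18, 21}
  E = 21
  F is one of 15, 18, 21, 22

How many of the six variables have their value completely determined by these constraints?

2

E must be 21 (only option left). So D, F can't be 21.
A and C between them cover only {17, 22} — a naked pair. Remove those values from B, D, F.
That leaves B = 23.
Determined: B=23, E=21. The other variables each still have more than one consistent value. That makes 2.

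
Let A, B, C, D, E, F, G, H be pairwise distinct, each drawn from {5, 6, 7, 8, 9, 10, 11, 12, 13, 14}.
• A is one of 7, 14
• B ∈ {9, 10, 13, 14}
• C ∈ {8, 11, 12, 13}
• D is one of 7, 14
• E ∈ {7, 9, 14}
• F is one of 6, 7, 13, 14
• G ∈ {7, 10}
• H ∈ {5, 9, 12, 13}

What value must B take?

13

The 2 variables A and D are confined to {7, 14}, which locks those values in; drop them from B, E, F, G.
That leaves E = 9. Strike 9 from B, H.
G's domain is down to {10}, so G = 10. Eliminate 10 elsewhere: B.
So B = 13.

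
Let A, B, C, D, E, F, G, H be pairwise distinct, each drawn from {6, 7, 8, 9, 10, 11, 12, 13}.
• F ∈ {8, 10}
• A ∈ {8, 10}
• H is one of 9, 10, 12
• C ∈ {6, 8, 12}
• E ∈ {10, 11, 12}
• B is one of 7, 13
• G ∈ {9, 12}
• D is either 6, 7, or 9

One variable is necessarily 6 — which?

Among the 8 variables, 11 fits only E (and all 8 values in {6, 7, 8, 9, 10, 11, 12, 13} must be used), so E = 11.
The 7 still-open variables together cover exactly {6, 7, 8, 9, 10, 12, 13} — 7 values for 7 variables — and 13 appears only in B's list, so B = 13.
The 6 still-open variables together cover exactly {6, 7, 8, 9, 10, 12} — 6 values for 6 variables — and 7 appears only in D's list, so D = 7.
The 5 still-open variables together cover exactly {6, 8, 9, 10, 12} — 5 values for 5 variables — and 6 appears only in C's list, so C = 6.

C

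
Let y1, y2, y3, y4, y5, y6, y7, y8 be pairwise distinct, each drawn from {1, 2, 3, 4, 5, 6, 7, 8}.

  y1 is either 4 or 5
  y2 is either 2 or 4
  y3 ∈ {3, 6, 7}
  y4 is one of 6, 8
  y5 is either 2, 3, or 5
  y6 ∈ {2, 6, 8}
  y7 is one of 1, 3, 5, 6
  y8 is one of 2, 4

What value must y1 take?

Among the 8 variables, 1 fits only y7 (and all 8 values in {1, 2, 3, 4, 5, 6, 7, 8} must be used), so y7 = 1.
The 7 still-open variables together cover exactly {2, 3, 4, 5, 6, 7, 8} — 7 values for 7 variables — and 7 appears only in y3's list, so y3 = 7.
Among the 6 still-open variables, 3 fits only y5 (and all 6 values in {2, 3, 4, 5, 6, 8} must be used), so y5 = 3.
Among the 5 still-open variables, 5 fits only y1 (and all 5 values in {2, 4, 5, 6, 8} must be used), so y1 = 5.

5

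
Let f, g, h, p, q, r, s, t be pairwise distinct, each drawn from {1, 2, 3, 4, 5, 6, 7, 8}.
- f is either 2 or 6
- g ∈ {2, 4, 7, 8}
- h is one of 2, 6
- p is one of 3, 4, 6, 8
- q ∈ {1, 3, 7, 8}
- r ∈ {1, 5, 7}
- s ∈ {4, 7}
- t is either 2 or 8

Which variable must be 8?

Among the 8 variables, 5 fits only r (and all 8 values in {1, 2, 3, 4, 5, 6, 7, 8} must be used), so r = 5.
The 7 still-open variables draw from only 7 values {1, 2, 3, 4, 6, 7, 8}, so each is used; only q can be 1, hence q = 1.
The 6 still-open variables together cover exactly {2, 3, 4, 6, 7, 8} — 6 values for 6 variables — and 3 appears only in p's list, so p = 3.
The 2 variables f and h are confined to {2, 6}, which locks those values in; drop them from g, t.
So 8 goes to t.

t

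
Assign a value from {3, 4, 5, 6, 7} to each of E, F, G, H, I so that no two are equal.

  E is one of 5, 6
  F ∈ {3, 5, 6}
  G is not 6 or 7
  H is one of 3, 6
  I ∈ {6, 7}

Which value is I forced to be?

The 5 variables draw from only 5 values {3, 4, 5, 6, 7}, so each is used; only G can be 4, hence G = 4.
The 4 still-open variables draw from only 4 values {3, 5, 6, 7}, so each is used; only I can be 7, hence I = 7.

7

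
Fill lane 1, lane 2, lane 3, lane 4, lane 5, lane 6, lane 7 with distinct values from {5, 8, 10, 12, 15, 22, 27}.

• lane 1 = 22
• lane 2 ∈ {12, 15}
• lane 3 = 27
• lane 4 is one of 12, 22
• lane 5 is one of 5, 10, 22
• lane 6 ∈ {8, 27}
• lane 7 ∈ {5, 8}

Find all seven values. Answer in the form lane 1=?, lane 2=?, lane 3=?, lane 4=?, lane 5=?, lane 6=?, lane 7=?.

lane 1=22, lane 2=15, lane 3=27, lane 4=12, lane 5=10, lane 6=8, lane 7=5

lane 1 has just one choice, so lane 1 = 22. Strike 22 from lane 4, lane 5.
lane 3's domain is down to {27}, so lane 3 = 27. So lane 6 can't be 27.
lane 4 has just one choice, so lane 4 = 12. So lane 2 can't be 12.
lane 6 must be 8 (only option left). Remove 8 from lane 7.
lane 7's domain is down to {5}, so lane 7 = 5. Strike 5 from lane 5.
lane 2's domain is down to {15}, so lane 2 = 15.
lane 5 has just one choice, so lane 5 = 10.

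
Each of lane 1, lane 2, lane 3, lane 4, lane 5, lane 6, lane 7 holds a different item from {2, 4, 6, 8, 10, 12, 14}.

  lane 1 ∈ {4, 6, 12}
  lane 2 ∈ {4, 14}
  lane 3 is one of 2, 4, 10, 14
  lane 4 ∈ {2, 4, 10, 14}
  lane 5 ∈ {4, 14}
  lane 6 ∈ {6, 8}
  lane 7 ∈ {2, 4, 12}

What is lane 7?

12

The 7 variables together cover exactly {2, 4, 6, 8, 10, 12, 14} — 7 values for 7 variables — and 8 appears only in lane 6's list, so lane 6 = 8.
The 6 still-open variables together cover exactly {2, 4, 6, 10, 12, 14} — 6 values for 6 variables — and 6 appears only in lane 1's list, so lane 1 = 6.
The 5 still-open variables draw from only 5 values {2, 4, 10, 12, 14}, so each is used; only lane 7 can be 12, hence lane 7 = 12.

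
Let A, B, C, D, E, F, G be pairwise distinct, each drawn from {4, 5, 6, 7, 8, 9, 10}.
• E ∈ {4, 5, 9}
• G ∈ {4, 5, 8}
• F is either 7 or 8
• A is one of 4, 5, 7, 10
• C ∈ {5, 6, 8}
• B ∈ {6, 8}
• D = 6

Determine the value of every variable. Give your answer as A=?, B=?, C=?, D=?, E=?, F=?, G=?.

A=10, B=8, C=5, D=6, E=9, F=7, G=4

D must be 6 (only option left). Eliminate 6 elsewhere: B, C.
That leaves B = 8. Strike 8 from C, F, G.
C must be 5 (only option left). So A, E, G can't be 5.
F must be 7 (only option left). Strike 7 from A.
G has just one choice, so G = 4. Remove 4 from A, E.
That leaves A = 10.
E has just one choice, so E = 9.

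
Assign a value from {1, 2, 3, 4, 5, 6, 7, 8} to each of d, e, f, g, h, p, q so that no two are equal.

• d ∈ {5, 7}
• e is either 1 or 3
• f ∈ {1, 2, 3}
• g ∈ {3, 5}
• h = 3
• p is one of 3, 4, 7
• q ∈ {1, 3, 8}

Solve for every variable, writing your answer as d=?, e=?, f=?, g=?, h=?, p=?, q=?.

d=7, e=1, f=2, g=5, h=3, p=4, q=8

h must be 3 (only option left). Remove 3 from e, f, g, p, q.
e must be 1 (only option left). Strike 1 from f, q.
f's domain is down to {2}, so f = 2.
g's domain is down to {5}, so g = 5. So d can't be 5.
q must be 8 (only option left).
d's domain is down to {7}, so d = 7. Remove 7 from p.
p has just one choice, so p = 4.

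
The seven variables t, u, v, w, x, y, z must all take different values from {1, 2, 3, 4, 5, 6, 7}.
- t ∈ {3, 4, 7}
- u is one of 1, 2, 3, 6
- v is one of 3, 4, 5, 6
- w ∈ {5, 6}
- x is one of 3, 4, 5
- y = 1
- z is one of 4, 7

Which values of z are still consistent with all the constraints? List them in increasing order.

y's domain is down to {1}, so y = 1. Remove 1 from u.
The 6 still-open variables draw from only 6 values {2, 3, 4, 5, 6, 7}, so each is used; only u can be 2, hence u = 2.
No further eliminations apply; z can still be any of 4, 7.

4, 7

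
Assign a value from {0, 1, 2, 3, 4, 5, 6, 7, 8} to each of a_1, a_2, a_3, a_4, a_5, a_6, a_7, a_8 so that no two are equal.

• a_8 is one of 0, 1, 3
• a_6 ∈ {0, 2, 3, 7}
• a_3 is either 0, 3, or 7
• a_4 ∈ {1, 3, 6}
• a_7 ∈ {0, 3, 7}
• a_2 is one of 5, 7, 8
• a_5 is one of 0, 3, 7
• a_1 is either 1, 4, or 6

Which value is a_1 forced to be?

4

a_3, a_5, a_7 share exactly the 3 values {0, 3, 7}; by pigeonhole those values go to them, so strike 0, 3, 7 from a_2, a_4, a_6, a_8.
That leaves a_6 = 2.
a_8 must be 1 (only option left). So a_1, a_4 can't be 1.
That leaves a_4 = 6. So a_1 can't be 6.
So a_1 = 4.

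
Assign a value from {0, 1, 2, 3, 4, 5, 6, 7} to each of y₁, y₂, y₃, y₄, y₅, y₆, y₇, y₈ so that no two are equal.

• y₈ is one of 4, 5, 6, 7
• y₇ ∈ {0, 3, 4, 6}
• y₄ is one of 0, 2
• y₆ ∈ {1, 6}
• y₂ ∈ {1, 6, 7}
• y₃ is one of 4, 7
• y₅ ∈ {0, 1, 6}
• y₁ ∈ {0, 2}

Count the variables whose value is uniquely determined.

4

Among the 8 variables, 3 fits only y₇ (and all 8 values in {0, 1, 2, 3, 4, 5, 6, 7} must be used), so y₇ = 3.
Among the 7 still-open variables, 5 fits only y₈ (and all 7 values in {0, 1, 2, 4, 5, 6, 7} must be used), so y₈ = 5.
The 6 still-open variables together cover exactly {0, 1, 2, 4, 6, 7} — 6 values for 6 variables — and 4 appears only in y₃'s list, so y₃ = 4.
Among the 5 still-open variables, 7 fits only y₂ (and all 5 values in {0, 1, 2, 6, 7} must be used), so y₂ = 7.
y₁ and y₄ share exactly the 2 values {0, 2}; by pigeonhole those values go to them, so strike 0, 2 from y₅.
Determined: y₂=7, y₃=4, y₇=3, y₈=5. The other variables each still have more than one consistent value. That makes 4.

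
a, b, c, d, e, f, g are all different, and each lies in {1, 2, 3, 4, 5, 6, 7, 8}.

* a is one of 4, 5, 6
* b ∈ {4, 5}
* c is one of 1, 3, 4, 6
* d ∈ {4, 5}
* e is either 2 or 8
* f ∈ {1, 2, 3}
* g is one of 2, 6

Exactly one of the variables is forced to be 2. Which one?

g

The 7 variables draw from only 7 values {1, 2, 3, 4, 5, 6, 8}, so each is used; only e can be 8, hence e = 8.
The 2 variables b and d are confined to {4, 5}, which locks those values in; drop them from a, c.
a's domain is down to {6}, so a = 6. Remove 6 from c, g.
So 2 goes to g.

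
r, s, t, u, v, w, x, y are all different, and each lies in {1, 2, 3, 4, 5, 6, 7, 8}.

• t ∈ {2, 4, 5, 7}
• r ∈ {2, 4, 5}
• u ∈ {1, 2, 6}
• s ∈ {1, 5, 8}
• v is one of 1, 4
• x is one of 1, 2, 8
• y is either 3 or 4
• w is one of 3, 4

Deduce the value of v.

Among the 8 variables, 6 fits only u (and all 8 values in {1, 2, 3, 4, 5, 6, 7, 8} must be used), so u = 6.
The 7 still-open variables together cover exactly {1, 2, 3, 4, 5, 7, 8} — 7 values for 7 variables — and 7 appears only in t's list, so t = 7.
w and y between them cover only {3, 4} — a naked pair. Remove those values from r, v.
So v = 1.

1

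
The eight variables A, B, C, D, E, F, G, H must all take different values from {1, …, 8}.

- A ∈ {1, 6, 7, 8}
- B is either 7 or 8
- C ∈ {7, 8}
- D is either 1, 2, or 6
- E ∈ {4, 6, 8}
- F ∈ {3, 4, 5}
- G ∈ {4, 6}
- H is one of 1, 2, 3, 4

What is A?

1

Among the 8 variables, 5 fits only F (and all 8 values in {1, 2, 3, 4, 5, 6, 7, 8} must be used), so F = 5.
Among the 7 still-open variables, 3 fits only H (and all 7 values in {1, 2, 3, 4, 6, 7, 8} must be used), so H = 3.
The 6 still-open variables together cover exactly {1, 2, 4, 6, 7, 8} — 6 values for 6 variables — and 2 appears only in D's list, so D = 2.
The 5 still-open variables draw from only 5 values {1, 4, 6, 7, 8}, so each is used; only A can be 1, hence A = 1.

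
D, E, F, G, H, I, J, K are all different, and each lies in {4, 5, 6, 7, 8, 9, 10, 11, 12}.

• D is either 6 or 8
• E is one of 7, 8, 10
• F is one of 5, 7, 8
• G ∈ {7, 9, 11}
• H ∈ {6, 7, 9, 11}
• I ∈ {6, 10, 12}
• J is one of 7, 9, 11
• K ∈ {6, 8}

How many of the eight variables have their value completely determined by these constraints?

3

The 8 variables together cover exactly {5, 6, 7, 8, 9, 10, 11, 12} — 8 values for 8 variables — and 5 appears only in F's list, so F = 5.
The 7 still-open variables together cover exactly {6, 7, 8, 9, 10, 11, 12} — 7 values for 7 variables — and 12 appears only in I's list, so I = 12.
The 6 still-open variables draw from only 6 values {6, 7, 8, 9, 10, 11}, so each is used; only E can be 10, hence E = 10.
D and K between them cover only {6, 8} — a naked pair. Remove those values from H.
Determined: E=10, F=5, I=12. The other variables each still have more than one consistent value. That makes 3.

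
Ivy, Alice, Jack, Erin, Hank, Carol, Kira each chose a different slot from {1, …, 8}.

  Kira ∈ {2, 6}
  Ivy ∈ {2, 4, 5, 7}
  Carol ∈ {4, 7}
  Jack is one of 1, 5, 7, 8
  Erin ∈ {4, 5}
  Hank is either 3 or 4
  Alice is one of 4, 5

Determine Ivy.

2

Alice and Erin share exactly the 2 values {4, 5}; by pigeonhole those values go to them, so strike 4, 5 from Ivy, Jack, Hank, Carol.
Hank must be 3 (only option left).
Carol has just one choice, so Carol = 7. Remove 7 from Ivy, Jack.
So Ivy = 2.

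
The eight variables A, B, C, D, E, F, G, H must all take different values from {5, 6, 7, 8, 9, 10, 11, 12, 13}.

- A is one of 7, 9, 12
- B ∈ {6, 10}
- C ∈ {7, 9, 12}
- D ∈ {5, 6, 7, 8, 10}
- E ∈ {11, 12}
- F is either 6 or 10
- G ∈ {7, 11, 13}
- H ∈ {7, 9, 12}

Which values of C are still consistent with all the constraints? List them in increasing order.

The 2 variables B and F are confined to {6, 10}, which locks those values in; drop them from D.
The 3 variables A, C, H are confined to {7, 9, 12}, which locks those values in; drop them from D, E, G.
E's domain is down to {11}, so E = 11. Remove 11 from G.
G has just one choice, so G = 13.
No further eliminations apply; C can still be any of 7, 9, 12.

7, 9, 12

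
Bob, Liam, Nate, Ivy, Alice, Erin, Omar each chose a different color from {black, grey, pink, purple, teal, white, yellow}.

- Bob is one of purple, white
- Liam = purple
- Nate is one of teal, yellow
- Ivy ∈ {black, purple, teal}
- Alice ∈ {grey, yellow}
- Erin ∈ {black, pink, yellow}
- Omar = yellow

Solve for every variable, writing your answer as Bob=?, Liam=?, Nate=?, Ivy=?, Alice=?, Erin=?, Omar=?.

Liam has just one choice, so Liam = purple. So Bob, Ivy can't be purple.
Omar's domain is down to {yellow}, so Omar = yellow. Remove yellow from Nate, Alice, Erin.
Bob's domain is down to {white}, so Bob = white.
Nate must be teal (only option left). Remove teal from Ivy.
Ivy has just one choice, so Ivy = black. So Erin can't be black.
Alice's domain is down to {grey}, so Alice = grey.
Erin has just one choice, so Erin = pink.

Bob=white, Liam=purple, Nate=teal, Ivy=black, Alice=grey, Erin=pink, Omar=yellow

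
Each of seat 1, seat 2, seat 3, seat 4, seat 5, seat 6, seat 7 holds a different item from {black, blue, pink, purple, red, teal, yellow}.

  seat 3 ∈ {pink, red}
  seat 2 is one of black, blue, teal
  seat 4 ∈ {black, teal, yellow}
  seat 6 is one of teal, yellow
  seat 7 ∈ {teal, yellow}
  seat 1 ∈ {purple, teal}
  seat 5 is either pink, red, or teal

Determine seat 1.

Among the 7 variables, blue fits only seat 2 (and all 7 values in {black, blue, pink, purple, red, teal, yellow} must be used), so seat 2 = blue.
Among the 6 still-open variables, black fits only seat 4 (and all 6 values in {black, pink, purple, red, teal, yellow} must be used), so seat 4 = black.
The 5 still-open variables draw from only 5 values {pink, purple, red, teal, yellow}, so each is used; only seat 1 can be purple, hence seat 1 = purple.

purple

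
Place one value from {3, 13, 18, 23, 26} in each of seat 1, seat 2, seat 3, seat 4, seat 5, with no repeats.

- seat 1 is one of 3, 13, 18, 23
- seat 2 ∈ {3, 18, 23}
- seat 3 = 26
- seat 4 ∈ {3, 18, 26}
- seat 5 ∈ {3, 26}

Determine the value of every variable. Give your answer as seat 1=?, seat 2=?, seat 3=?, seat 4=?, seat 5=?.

seat 1=13, seat 2=23, seat 3=26, seat 4=18, seat 5=3

seat 3 has just one choice, so seat 3 = 26. So seat 4, seat 5 can't be 26.
seat 5 must be 3 (only option left). Strike 3 from seat 1, seat 2, seat 4.
seat 4's domain is down to {18}, so seat 4 = 18. Remove 18 from seat 1, seat 2.
seat 2 has just one choice, so seat 2 = 23. Remove 23 from seat 1.
seat 1 has just one choice, so seat 1 = 13.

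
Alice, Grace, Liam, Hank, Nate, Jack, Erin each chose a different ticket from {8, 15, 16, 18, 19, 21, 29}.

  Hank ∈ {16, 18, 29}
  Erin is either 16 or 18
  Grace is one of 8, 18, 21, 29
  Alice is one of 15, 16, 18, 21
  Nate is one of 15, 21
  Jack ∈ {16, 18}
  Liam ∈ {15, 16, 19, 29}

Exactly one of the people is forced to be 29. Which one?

Hank

The 7 variables together cover exactly {8, 15, 16, 18, 19, 21, 29} — 7 values for 7 variables — and 8 appears only in Grace's list, so Grace = 8.
The 6 still-open variables together cover exactly {15, 16, 18, 19, 21, 29} — 6 values for 6 variables — and 19 appears only in Liam's list, so Liam = 19.
Among the 5 still-open variables, 29 fits only Hank (and all 5 values in {15, 16, 18, 21, 29} must be used), so Hank = 29.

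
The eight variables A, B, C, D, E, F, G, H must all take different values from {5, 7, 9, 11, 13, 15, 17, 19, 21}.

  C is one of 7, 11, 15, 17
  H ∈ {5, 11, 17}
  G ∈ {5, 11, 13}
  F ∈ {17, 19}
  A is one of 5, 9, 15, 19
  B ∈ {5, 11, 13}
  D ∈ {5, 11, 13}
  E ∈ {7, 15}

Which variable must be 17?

Among the 8 variables, 9 fits only A (and all 8 values in {5, 7, 9, 11, 13, 15, 17, 19} must be used), so A = 9.
The 7 still-open variables draw from only 7 values {5, 7, 11, 13, 15, 17, 19}, so each is used; only F can be 19, hence F = 19.
B, D, G share exactly the 3 values {5, 11, 13}; by pigeonhole those values go to them, so strike 5, 11, 13 from C, H.
So 17 goes to H.

H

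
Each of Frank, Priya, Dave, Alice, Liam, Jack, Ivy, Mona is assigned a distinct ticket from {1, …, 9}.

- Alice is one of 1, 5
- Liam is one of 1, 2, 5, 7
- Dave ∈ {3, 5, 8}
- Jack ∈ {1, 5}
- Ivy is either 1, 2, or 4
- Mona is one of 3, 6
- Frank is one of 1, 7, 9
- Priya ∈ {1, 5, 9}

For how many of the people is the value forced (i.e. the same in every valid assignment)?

Alice and Jack between them cover only {1, 5} — a naked pair. Remove those values from Frank, Priya, Dave, Liam, Ivy.
Priya's domain is down to {9}, so Priya = 9. So Frank can't be 9.
Frank's domain is down to {7}, so Frank = 7. Strike 7 from Liam.
Liam must be 2 (only option left). Strike 2 from Ivy.
Ivy has just one choice, so Ivy = 4.
Determined: Frank=7, Priya=9, Liam=2, Ivy=4. The other people each still have more than one consistent value. That makes 4.

4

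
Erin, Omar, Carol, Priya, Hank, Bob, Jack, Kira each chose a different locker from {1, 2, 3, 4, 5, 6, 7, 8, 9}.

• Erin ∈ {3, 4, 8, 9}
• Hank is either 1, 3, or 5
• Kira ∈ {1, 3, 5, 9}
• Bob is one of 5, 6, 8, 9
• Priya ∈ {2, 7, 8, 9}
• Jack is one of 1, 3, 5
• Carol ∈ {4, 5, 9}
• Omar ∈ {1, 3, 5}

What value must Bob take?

6

Omar, Hank, Jack between them cover only {1, 3, 5} — a naked triple. Remove those values from Erin, Carol, Bob, Kira.
Kira's domain is down to {9}, so Kira = 9. Eliminate 9 elsewhere: Erin, Carol, Priya, Bob.
Carol must be 4 (only option left). Strike 4 from Erin.
That leaves Erin = 8. So Priya, Bob can't be 8.
So Bob = 6.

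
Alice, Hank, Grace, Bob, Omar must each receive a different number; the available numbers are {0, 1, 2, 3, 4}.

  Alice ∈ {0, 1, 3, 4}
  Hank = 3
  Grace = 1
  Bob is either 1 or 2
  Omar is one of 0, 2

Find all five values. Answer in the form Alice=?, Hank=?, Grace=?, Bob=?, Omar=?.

Hank has just one choice, so Hank = 3. Strike 3 from Alice.
That leaves Grace = 1. Eliminate 1 elsewhere: Alice, Bob.
Bob's domain is down to {2}, so Bob = 2. Remove 2 from Omar.
Omar has just one choice, so Omar = 0. So Alice can't be 0.
That leaves Alice = 4.

Alice=4, Hank=3, Grace=1, Bob=2, Omar=0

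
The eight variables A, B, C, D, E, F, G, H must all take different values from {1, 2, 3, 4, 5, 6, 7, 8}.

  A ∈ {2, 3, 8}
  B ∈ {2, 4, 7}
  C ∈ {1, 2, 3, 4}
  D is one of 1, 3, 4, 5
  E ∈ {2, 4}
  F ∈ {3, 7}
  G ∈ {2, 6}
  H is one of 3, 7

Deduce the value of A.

Among the 8 variables, 5 fits only D (and all 8 values in {1, 2, 3, 4, 5, 6, 7, 8} must be used), so D = 5.
The 7 still-open variables draw from only 7 values {1, 2, 3, 4, 6, 7, 8}, so each is used; only C can be 1, hence C = 1.
The 6 still-open variables together cover exactly {2, 3, 4, 6, 7, 8} — 6 values for 6 variables — and 6 appears only in G's list, so G = 6.
Among the 5 still-open variables, 8 fits only A (and all 5 values in {2, 3, 4, 7, 8} must be used), so A = 8.

8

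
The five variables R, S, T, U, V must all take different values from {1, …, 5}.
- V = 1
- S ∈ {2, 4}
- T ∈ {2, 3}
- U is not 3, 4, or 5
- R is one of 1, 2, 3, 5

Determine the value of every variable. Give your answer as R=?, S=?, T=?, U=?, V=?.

R=5, S=4, T=3, U=2, V=1

V must be 1 (only option left). Remove 1 from R, U.
U's domain is down to {2}, so U = 2. Remove 2 from R, S, T.
S has just one choice, so S = 4.
T must be 3 (only option left). Strike 3 from R.
R has just one choice, so R = 5.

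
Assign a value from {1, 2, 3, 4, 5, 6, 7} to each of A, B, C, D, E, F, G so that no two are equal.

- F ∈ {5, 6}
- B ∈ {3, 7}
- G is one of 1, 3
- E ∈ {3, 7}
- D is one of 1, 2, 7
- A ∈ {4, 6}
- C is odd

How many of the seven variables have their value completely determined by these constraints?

5

The 7 variables together cover exactly {1, 2, 3, 4, 5, 6, 7} — 7 values for 7 variables — and 2 appears only in D's list, so D = 2.
Among the 6 still-open variables, 4 fits only A (and all 6 values in {1, 3, 4, 5, 6, 7} must be used), so A = 4.
Among the 5 still-open variables, 6 fits only F (and all 5 values in {1, 3, 5, 6, 7} must be used), so F = 6.
Among the 4 still-open variables, 5 fits only C (and all 4 values in {1, 3, 5, 7} must be used), so C = 5.
The 3 still-open variables together cover exactly {1, 3, 7} — 3 values for 3 variables — and 1 appears only in G's list, so G = 1.
Determined: A=4, C=5, D=2, F=6, G=1. The other variables each still have more than one consistent value. That makes 5.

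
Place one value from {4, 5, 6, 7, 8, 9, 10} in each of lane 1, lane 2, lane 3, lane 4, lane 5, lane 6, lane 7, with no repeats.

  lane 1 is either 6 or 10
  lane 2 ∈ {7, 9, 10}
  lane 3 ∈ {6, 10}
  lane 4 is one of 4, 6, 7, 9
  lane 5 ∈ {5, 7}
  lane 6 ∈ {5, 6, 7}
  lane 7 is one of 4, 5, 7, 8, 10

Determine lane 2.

The 7 variables draw from only 7 values {4, 5, 6, 7, 8, 9, 10}, so each is used; only lane 7 can be 8, hence lane 7 = 8.
The 6 still-open variables draw from only 6 values {4, 5, 6, 7, 9, 10}, so each is used; only lane 4 can be 4, hence lane 4 = 4.
The 5 still-open variables together cover exactly {5, 6, 7, 9, 10} — 5 values for 5 variables — and 9 appears only in lane 2's list, so lane 2 = 9.

9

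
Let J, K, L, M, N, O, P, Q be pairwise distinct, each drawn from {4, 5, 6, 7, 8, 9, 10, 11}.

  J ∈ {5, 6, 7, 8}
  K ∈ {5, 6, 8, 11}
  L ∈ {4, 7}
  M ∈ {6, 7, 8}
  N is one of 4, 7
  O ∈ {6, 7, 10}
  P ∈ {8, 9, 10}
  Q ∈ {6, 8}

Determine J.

5

The 8 variables draw from only 8 values {4, 5, 6, 7, 8, 9, 10, 11}, so each is used; only P can be 9, hence P = 9.
Among the 7 still-open variables, 10 fits only O (and all 7 values in {4, 5, 6, 7, 8, 10, 11} must be used), so O = 10.
The 6 still-open variables draw from only 6 values {4, 5, 6, 7, 8, 11}, so each is used; only K can be 11, hence K = 11.
The 5 still-open variables draw from only 5 values {4, 5, 6, 7, 8}, so each is used; only J can be 5, hence J = 5.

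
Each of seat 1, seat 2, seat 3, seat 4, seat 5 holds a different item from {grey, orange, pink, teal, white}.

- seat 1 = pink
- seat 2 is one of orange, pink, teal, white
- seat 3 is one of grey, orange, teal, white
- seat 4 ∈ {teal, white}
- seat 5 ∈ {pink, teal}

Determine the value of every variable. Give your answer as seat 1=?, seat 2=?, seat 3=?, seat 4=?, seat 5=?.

seat 1=pink, seat 2=orange, seat 3=grey, seat 4=white, seat 5=teal

seat 1's domain is down to {pink}, so seat 1 = pink. Remove pink from seat 2, seat 5.
seat 5 has just one choice, so seat 5 = teal. Remove teal from seat 2, seat 3, seat 4.
seat 4 must be white (only option left). Remove white from seat 2, seat 3.
seat 2's domain is down to {orange}, so seat 2 = orange. Remove orange from seat 3.
seat 3 must be grey (only option left).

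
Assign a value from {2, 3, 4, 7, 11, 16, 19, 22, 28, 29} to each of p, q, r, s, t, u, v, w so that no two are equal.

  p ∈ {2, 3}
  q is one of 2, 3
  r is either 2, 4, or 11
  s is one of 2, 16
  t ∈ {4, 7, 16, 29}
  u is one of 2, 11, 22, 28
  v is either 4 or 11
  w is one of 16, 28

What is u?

p and q between them cover only {2, 3} — a naked pair. Remove those values from r, s, u.
s must be 16 (only option left). So t, w can't be 16.
That leaves w = 28. So u can't be 28.
r and v between them cover only {4, 11} — a naked pair. Remove those values from t, u.
So u = 22.

22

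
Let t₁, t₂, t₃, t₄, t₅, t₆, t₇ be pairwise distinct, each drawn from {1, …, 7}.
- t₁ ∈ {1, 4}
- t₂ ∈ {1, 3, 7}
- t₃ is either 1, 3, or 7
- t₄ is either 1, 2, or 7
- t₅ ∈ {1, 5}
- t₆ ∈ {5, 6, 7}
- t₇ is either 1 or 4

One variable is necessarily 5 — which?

The 7 variables together cover exactly {1, 2, 3, 4, 5, 6, 7} — 7 values for 7 variables — and 2 appears only in t₄'s list, so t₄ = 2.
The 6 still-open variables draw from only 6 values {1, 3, 4, 5, 6, 7}, so each is used; only t₆ can be 6, hence t₆ = 6.
The 5 still-open variables draw from only 5 values {1, 3, 4, 5, 7}, so each is used; only t₅ can be 5, hence t₅ = 5.

t₅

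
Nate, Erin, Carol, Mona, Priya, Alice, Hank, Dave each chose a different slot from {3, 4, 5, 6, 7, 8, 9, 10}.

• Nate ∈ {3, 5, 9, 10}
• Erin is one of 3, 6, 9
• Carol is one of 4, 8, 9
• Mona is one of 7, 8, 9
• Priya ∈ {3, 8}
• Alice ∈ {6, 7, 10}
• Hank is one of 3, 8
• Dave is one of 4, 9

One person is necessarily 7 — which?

Among the 8 variables, 5 fits only Nate (and all 8 values in {3, 4, 5, 6, 7, 8, 9, 10} must be used), so Nate = 5.
The 7 still-open variables together cover exactly {3, 4, 6, 7, 8, 9, 10} — 7 values for 7 variables — and 10 appears only in Alice's list, so Alice = 10.
The 6 still-open variables together cover exactly {3, 4, 6, 7, 8, 9} — 6 values for 6 variables — and 6 appears only in Erin's list, so Erin = 6.
Among the 5 still-open variables, 7 fits only Mona (and all 5 values in {3, 4, 7, 8, 9} must be used), so Mona = 7.

Mona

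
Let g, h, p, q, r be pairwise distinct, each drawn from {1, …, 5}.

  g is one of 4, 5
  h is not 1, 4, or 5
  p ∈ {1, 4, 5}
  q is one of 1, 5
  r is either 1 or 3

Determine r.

The 5 variables together cover exactly {1, 2, 3, 4, 5} — 5 values for 5 variables — and 2 appears only in h's list, so h = 2.
Among the 4 still-open variables, 3 fits only r (and all 4 values in {1, 3, 4, 5} must be used), so r = 3.

3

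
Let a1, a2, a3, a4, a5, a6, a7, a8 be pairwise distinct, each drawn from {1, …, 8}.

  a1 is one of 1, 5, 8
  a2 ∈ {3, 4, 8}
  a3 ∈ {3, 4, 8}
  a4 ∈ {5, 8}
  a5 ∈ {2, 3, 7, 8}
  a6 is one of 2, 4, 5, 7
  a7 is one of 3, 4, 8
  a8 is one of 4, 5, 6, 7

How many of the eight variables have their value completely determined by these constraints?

Among the 8 variables, 1 fits only a1 (and all 8 values in {1, 2, 3, 4, 5, 6, 7, 8} must be used), so a1 = 1.
The 7 still-open variables draw from only 7 values {2, 3, 4, 5, 6, 7, 8}, so each is used; only a8 can be 6, hence a8 = 6.
The 3 variables a2, a3, a7 are confined to {3, 4, 8}, which locks those values in; drop them from a4, a5, a6.
a4 must be 5 (only option left). So a6 can't be 5.
Determined: a1=1, a4=5, a8=6. The other variables each still have more than one consistent value. That makes 3.

3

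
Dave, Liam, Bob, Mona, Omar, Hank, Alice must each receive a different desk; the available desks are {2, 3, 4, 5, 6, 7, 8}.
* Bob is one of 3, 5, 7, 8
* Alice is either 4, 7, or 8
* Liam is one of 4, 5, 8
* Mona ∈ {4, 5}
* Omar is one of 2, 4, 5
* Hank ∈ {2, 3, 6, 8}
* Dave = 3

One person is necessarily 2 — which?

Dave has just one choice, so Dave = 3. Remove 3 from Bob, Hank.
The 6 still-open variables draw from only 6 values {2, 4, 5, 6, 7, 8}, so each is used; only Hank can be 6, hence Hank = 6.
The 5 still-open variables together cover exactly {2, 4, 5, 7, 8} — 5 values for 5 variables — and 2 appears only in Omar's list, so Omar = 2.

Omar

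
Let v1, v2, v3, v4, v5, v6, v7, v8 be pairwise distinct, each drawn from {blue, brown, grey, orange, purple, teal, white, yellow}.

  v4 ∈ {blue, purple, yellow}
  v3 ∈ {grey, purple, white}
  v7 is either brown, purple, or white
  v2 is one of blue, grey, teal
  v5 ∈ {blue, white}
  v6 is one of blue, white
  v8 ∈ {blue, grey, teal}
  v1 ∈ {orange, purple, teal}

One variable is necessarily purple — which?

Among the 8 variables, brown fits only v7 (and all 8 values in {blue, brown, grey, orange, purple, teal, white, yellow} must be used), so v7 = brown.
The 7 still-open variables together cover exactly {blue, grey, orange, purple, teal, white, yellow} — 7 values for 7 variables — and orange appears only in v1's list, so v1 = orange.
Among the 6 still-open variables, yellow fits only v4 (and all 6 values in {blue, grey, purple, teal, white, yellow} must be used), so v4 = yellow.
The 5 still-open variables draw from only 5 values {blue, grey, purple, teal, white}, so each is used; only v3 can be purple, hence v3 = purple.

v3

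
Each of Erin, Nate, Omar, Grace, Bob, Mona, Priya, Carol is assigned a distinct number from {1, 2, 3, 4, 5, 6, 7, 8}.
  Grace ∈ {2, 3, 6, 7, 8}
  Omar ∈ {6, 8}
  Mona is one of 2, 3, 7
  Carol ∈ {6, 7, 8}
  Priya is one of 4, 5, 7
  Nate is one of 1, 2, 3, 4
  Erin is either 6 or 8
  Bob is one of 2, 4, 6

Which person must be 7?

Carol

Among the 8 variables, 1 fits only Nate (and all 8 values in {1, 2, 3, 4, 5, 6, 7, 8} must be used), so Nate = 1.
The 7 still-open variables together cover exactly {2, 3, 4, 5, 6, 7, 8} — 7 values for 7 variables — and 5 appears only in Priya's list, so Priya = 5.
The 6 still-open variables draw from only 6 values {2, 3, 4, 6, 7, 8}, so each is used; only Bob can be 4, hence Bob = 4.
Erin and Omar share exactly the 2 values {6, 8}; by pigeonhole those values go to them, so strike 6, 8 from Grace, Carol.
So 7 goes to Carol.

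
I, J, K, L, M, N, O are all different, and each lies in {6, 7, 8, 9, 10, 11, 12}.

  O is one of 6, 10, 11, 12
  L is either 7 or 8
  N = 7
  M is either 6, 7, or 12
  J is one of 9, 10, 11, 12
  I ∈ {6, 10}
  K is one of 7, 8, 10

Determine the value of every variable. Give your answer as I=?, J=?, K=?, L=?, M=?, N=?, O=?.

N must be 7 (only option left). Remove 7 from K, L, M.
L must be 8 (only option left). So K can't be 8.
K must be 10 (only option left). Remove 10 from I, J, O.
That leaves I = 6. So M, O can't be 6.
M's domain is down to {12}, so M = 12. So J, O can't be 12.
O's domain is down to {11}, so O = 11. So J can't be 11.
J has just one choice, so J = 9.

I=6, J=9, K=10, L=8, M=12, N=7, O=11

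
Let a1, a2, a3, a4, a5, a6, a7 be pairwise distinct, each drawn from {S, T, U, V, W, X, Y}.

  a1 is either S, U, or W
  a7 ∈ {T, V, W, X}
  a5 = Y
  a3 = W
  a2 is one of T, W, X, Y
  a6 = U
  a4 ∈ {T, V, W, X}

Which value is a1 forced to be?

S

a3 must be W (only option left). Remove W from a1, a2, a4, a7.
a5 has just one choice, so a5 = Y. Strike Y from a2.
That leaves a6 = U. Strike U from a1.
So a1 = S.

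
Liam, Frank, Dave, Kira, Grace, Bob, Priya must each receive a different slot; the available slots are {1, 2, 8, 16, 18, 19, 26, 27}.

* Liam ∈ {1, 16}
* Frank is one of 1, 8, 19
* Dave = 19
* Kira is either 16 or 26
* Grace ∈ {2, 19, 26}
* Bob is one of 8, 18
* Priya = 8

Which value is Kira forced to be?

Dave has just one choice, so Dave = 19. Remove 19 from Frank, Grace.
Priya has just one choice, so Priya = 8. Eliminate 8 elsewhere: Frank, Bob.
That leaves Frank = 1. Eliminate 1 elsewhere: Liam.
That leaves Bob = 18.
That leaves Liam = 16. Eliminate 16 elsewhere: Kira.
So Kira = 26.

26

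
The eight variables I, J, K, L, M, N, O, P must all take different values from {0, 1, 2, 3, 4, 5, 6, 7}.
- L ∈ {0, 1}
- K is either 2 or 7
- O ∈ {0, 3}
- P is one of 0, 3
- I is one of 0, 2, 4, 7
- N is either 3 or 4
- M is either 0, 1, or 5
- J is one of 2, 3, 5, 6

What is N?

The 8 variables together cover exactly {0, 1, 2, 3, 4, 5, 6, 7} — 8 values for 8 variables — and 6 appears only in J's list, so J = 6.
The 7 still-open variables draw from only 7 values {0, 1, 2, 3, 4, 5, 7}, so each is used; only M can be 5, hence M = 5.
The 6 still-open variables together cover exactly {0, 1, 2, 3, 4, 7} — 6 values for 6 variables — and 1 appears only in L's list, so L = 1.
The 2 variables O and P are confined to {0, 3}, which locks those values in; drop them from I, N.
So N = 4.

4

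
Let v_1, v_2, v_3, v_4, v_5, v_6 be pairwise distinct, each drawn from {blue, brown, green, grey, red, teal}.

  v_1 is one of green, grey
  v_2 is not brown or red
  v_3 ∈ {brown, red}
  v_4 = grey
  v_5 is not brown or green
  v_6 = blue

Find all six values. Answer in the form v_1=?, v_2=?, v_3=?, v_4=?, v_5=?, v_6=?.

v_4's domain is down to {grey}, so v_4 = grey. Strike grey from v_1, v_2, v_5.
v_6's domain is down to {blue}, so v_6 = blue. So v_2, v_5 can't be blue.
v_1 must be green (only option left). Strike green from v_2.
v_2 has just one choice, so v_2 = teal. Eliminate teal elsewhere: v_5.
v_5's domain is down to {red}, so v_5 = red. Remove red from v_3.
v_3 must be brown (only option left).

v_1=green, v_2=teal, v_3=brown, v_4=grey, v_5=red, v_6=blue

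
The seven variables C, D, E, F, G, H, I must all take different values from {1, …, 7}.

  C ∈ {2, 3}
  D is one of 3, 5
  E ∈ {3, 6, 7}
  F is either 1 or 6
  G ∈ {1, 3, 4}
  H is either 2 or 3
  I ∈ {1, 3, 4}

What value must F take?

Among the 7 variables, 5 fits only D (and all 7 values in {1, 2, 3, 4, 5, 6, 7} must be used), so D = 5.
The 6 still-open variables draw from only 6 values {1, 2, 3, 4, 6, 7}, so each is used; only E can be 7, hence E = 7.
Among the 5 still-open variables, 6 fits only F (and all 5 values in {1, 2, 3, 4, 6} must be used), so F = 6.

6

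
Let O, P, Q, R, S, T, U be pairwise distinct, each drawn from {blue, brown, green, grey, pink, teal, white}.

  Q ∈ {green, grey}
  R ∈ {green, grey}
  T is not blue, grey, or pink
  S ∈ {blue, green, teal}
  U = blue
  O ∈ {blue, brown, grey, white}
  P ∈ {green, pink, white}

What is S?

teal

U has just one choice, so U = blue. Eliminate blue elsewhere: O, S.
The 6 still-open variables together cover exactly {brown, green, grey, pink, teal, white} — 6 values for 6 variables — and pink appears only in P's list, so P = pink.
The 2 variables Q and R are confined to {green, grey}, which locks those values in; drop them from O, S, T.
So S = teal.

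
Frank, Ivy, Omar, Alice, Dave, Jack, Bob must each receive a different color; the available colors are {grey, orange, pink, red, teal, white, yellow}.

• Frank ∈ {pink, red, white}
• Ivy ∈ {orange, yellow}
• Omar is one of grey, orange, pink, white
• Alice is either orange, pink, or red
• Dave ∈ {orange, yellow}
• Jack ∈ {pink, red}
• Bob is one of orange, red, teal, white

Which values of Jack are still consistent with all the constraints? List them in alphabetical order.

pink, red

The 7 variables draw from only 7 values {grey, orange, pink, red, teal, white, yellow}, so each is used; only Omar can be grey, hence Omar = grey.
Among the 6 still-open variables, teal fits only Bob (and all 6 values in {orange, pink, red, teal, white, yellow} must be used), so Bob = teal.
The 5 still-open variables draw from only 5 values {orange, pink, red, white, yellow}, so each is used; only Frank can be white, hence Frank = white.
Ivy and Dave between them cover only {orange, yellow} — a naked pair. Remove those values from Alice.
No further eliminations apply; Jack can still be any of pink, red.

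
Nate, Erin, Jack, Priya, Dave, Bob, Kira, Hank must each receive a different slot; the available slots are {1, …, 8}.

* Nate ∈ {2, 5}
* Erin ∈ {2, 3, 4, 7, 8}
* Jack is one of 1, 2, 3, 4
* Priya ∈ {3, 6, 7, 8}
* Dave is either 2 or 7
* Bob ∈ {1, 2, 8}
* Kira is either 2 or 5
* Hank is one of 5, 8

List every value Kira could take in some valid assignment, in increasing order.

The 8 variables together cover exactly {1, 2, 3, 4, 5, 6, 7, 8} — 8 values for 8 variables — and 6 appears only in Priya's list, so Priya = 6.
Nate and Kira share exactly the 2 values {2, 5}; by pigeonhole those values go to them, so strike 2, 5 from Erin, Jack, Dave, Bob, Hank.
That leaves Dave = 7. Eliminate 7 elsewhere: Erin.
Hank's domain is down to {8}, so Hank = 8. Eliminate 8 elsewhere: Erin, Bob.
Bob's domain is down to {1}, so Bob = 1. Eliminate 1 elsewhere: Jack.
No further eliminations apply; Kira can still be any of 2, 5.

2, 5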